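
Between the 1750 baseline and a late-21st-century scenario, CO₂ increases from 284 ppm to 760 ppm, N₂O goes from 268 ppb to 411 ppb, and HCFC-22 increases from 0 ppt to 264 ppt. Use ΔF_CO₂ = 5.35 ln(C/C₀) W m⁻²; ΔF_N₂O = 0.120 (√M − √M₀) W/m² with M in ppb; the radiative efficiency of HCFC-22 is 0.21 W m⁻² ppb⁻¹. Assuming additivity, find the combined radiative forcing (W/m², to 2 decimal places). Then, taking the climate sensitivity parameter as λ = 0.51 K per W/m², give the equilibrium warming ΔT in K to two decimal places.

CO₂: 5.35 × ln(760/284) = 5.35 × ln(2.67606) = 5.35 × 0.98435 = 5.2663 W/m².
N₂O: 0.120 × (√411 − √268) = 0.120 × (20.2731 − 16.3707) = 0.120 × 3.9024 = 0.4683 W/m².
HCFC-22: Δ = 264 − 0 = 264 ppt = 0.264 ppb; ΔF = 0.21 × 0.264 = 0.0554 W/m².
Total ΔF = 5.2663 + 0.4683 + 0.0554 = 5.7900 W/m².
ΔT = λ ΔF = 0.51 × 5.79 = 2.9529 K.

ΔF = 5.79 W/m²; ΔT = 2.95 K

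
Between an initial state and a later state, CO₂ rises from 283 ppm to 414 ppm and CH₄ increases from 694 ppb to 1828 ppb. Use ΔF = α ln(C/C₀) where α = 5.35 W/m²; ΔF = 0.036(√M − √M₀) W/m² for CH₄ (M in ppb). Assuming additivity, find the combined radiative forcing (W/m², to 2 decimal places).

CO₂: 5.35 × ln(414/283) = 5.35 × ln(1.46290) = 5.35 × 0.38042 = 2.0352 W/m².
CH₄: 0.036 × (√1828 − √694) = 0.036 × (42.7551 − 26.3439) = 0.036 × 16.4112 = 0.5908 W/m².
Total ΔF = 2.0352 + 0.5908 = 2.6260 W/m².

ΔF = 2.63 W/m²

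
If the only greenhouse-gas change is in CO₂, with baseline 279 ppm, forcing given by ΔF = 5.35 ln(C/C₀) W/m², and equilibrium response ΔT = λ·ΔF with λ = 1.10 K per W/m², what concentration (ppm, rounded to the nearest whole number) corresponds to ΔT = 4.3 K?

Required forcing: ΔF = ΔT/λ = 4.3/1.10 = 3.9091 W/m².
Then ln(C/279) = ΔF/5.35 = 3.9091/5.35 = 0.73067.
So C = 279 × e^0.73067 = 279 × 2.07647 = 579.34 ppm.

C ≈ 579 ppm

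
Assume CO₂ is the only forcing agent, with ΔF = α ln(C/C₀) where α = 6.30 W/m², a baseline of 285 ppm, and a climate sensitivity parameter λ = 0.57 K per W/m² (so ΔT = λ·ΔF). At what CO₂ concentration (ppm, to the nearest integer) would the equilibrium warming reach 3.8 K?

Required forcing: ΔF = ΔT/λ = 3.8/0.57 = 6.6667 W/m².
Then ln(C/285) = ΔF/6.30 = 6.6667/6.30 = 1.05821.
So C = 285 × e^1.05821 = 285 × 2.88121 = 821.14 ppm.

C ≈ 821 ppm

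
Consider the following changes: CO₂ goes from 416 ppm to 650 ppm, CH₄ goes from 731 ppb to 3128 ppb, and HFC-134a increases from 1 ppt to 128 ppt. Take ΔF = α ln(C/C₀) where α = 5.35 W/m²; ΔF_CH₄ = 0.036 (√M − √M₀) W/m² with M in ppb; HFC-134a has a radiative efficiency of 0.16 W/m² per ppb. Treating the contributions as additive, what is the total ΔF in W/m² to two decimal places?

ΔF = 3.45 W/m²

CO₂: 5.35 × ln(650/416) = 5.35 × ln(1.56250) = 5.35 × 0.44629 = 2.3877 W/m².
CH₄: 0.036 × (√3128 − √731) = 0.036 × (55.9285 − 27.0370) = 0.036 × 28.8915 = 1.0401 W/m².
HFC-134a: Δ = 128 − 1 = 127 ppt = 0.127 ppb; ΔF = 0.16 × 0.127 = 0.0203 W/m².
Total ΔF = 2.3877 + 1.0401 + 0.0203 = 3.4481 W/m².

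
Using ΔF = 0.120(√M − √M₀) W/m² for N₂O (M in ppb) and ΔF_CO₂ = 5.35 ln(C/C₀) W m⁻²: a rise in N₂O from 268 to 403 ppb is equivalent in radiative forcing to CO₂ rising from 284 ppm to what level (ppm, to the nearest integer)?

C ≈ 309 ppm

N₂O forcing: 0.120 × (√403 − √268) = 0.120 × (20.0749 − 16.3707) = 0.120 × 3.7042 = 0.44450 W/m².
Set 5.35 ln(C/284) = 0.44450: ln(C/284) = 0.44450/5.35 = 0.08308, so C = 284 × e^0.08308 = 284 × 1.08663 = 308.60 ppm.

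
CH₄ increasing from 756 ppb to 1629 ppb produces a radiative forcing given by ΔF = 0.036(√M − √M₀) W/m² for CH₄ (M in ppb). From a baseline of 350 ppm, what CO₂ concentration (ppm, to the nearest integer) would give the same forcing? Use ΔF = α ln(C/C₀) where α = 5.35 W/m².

C ≈ 382 ppm

CH₄ forcing: 0.036 × (√1629 − √756) = 0.036 × (40.3609 − 27.4955) = 0.036 × 12.8654 = 0.46315 W/m².
Set 5.35 ln(C/350) = 0.46315: ln(C/350) = 0.46315/5.35 = 0.08657, so C = 350 × e^0.08657 = 350 × 1.09043 = 381.65 ppm.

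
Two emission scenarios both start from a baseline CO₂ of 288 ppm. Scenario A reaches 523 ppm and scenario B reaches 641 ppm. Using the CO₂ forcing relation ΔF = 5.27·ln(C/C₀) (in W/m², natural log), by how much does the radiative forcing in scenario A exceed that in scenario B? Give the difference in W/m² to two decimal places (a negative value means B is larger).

ΔF_A − ΔF_B = -1.07 W/m²

ΔF_A = 5.27 ln(523/288) = 5.27 × 0.59662 = 3.1442 W/m².
ΔF_B = 5.27 ln(641/288) = 5.27 × 0.80007 = 4.2164 W/m².
Difference: 3.1442 − 4.2164 = -1.0722 W/m².
(Equivalently, ΔF_A − ΔF_B = 5.27 ln(523/641) = 5.27 × -0.20345 = -1.0722 W/m².)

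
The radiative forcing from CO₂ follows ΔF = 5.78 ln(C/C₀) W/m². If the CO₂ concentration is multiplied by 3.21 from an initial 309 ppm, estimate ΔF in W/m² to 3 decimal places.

ΔF = 5.78 × ln(3.21) = 5.78 × 1.16627 = 6.7410 W/m².

ΔF = 6.741 W/m²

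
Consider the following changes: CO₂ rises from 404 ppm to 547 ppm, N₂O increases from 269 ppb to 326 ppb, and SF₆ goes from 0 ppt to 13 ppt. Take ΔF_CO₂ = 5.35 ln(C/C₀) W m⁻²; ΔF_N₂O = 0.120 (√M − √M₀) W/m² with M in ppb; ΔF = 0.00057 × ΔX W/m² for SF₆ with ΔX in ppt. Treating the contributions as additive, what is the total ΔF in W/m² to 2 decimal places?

ΔF = 1.83 W/m²

CO₂: 5.35 × ln(547/404) = 5.35 × ln(1.35396) = 5.35 × 0.30303 = 1.6212 W/m².
N₂O: 0.120 × (√326 − √269) = 0.120 × (18.0555 − 16.4012) = 0.120 × 1.6543 = 0.1985 W/m².
SF₆: ΔF = 0.00057 × (13 − 0) = 0.00057 × 13 = 0.0074 W/m².
Total ΔF = 1.6212 + 0.1985 + 0.0074 = 1.8271 W/m².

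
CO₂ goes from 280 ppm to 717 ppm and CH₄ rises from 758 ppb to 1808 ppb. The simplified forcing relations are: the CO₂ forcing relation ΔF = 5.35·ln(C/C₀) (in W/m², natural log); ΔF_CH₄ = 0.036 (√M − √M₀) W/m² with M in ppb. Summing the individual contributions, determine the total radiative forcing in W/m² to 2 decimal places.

ΔF = 5.57 W/m²

CO₂: 5.35 × ln(717/280) = 5.35 × ln(2.56071) = 5.35 × 0.94028 = 5.0305 W/m².
CH₄: 0.036 × (√1808 − √758) = 0.036 × (42.5206 − 27.5318) = 0.036 × 14.9888 = 0.5396 W/m².
Total ΔF = 5.0305 + 0.5396 = 5.5701 W/m².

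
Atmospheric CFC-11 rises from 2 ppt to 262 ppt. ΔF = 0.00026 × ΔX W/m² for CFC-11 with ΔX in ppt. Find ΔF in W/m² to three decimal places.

ΔF = 0.068 W/m²

CFC-11: ΔF = 0.00026 × (262 − 2) = 0.00026 × 260 = 0.0676 W/m².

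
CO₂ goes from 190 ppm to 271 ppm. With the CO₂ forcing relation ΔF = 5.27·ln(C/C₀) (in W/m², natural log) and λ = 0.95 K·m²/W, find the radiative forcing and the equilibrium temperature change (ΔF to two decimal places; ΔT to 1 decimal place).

CO₂: 5.27 × ln(271/190) = 5.27 × ln(1.42632) = 5.27 × 0.35510 = 1.8714 W/m².
ΔT = λ ΔF = 0.95 × 1.87 = 1.7765 K.

ΔF = 1.87 W/m²; ΔT = 1.8 K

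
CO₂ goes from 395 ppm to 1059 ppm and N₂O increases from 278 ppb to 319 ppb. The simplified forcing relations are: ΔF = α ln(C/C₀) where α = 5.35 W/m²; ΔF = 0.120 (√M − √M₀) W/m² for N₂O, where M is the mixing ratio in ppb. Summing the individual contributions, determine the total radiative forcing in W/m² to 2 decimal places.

ΔF = 5.42 W/m²

CO₂: 5.35 × ln(1059/395) = 5.35 × ln(2.68101) = 5.35 × 0.98619 = 5.2761 W/m².
N₂O: 0.120 × (√319 − √278) = 0.120 × (17.8606 − 16.6733) = 0.120 × 1.1873 = 0.1425 W/m².
Total ΔF = 5.2761 + 0.1425 = 5.4186 W/m².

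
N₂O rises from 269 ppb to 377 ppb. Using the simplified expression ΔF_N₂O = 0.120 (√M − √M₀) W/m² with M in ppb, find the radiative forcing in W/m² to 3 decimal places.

ΔF = 0.362 W/m²

N₂O: 0.120 × (√377 − √269) = 0.120 × (19.4165 − 16.4012) = 0.120 × 3.0153 = 0.3618 W/m².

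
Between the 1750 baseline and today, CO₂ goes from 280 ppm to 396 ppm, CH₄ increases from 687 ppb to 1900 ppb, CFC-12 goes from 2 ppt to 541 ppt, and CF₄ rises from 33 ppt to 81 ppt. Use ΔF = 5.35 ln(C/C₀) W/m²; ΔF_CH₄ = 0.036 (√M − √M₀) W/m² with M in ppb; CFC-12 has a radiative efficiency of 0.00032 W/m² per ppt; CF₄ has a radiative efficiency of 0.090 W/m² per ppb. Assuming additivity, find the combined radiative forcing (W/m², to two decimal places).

CO₂: 5.35 × ln(396/280) = 5.35 × ln(1.41429) = 5.35 × 0.34663 = 1.8545 W/m².
CH₄: 0.036 × (√1900 − √687) = 0.036 × (43.5890 − 26.2107) = 0.036 × 17.3783 = 0.6256 W/m².
CFC-12: ΔF = 0.00032 × (541 − 2) = 0.00032 × 539 = 0.1725 W/m².
CF₄: Δ = 81 − 33 = 48 ppt = 0.048 ppb; ΔF = 0.090 × 0.048 = 0.0043 W/m².
Total ΔF = 1.8545 + 0.6256 + 0.1725 + 0.0043 = 2.6569 W/m².

ΔF = 2.66 W/m²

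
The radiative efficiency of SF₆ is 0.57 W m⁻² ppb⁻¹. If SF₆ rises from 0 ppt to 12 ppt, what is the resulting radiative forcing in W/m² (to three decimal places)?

ΔF = 0.007 W/m²

SF₆: Δ = 12 − 0 = 12 ppt = 0.012 ppb; ΔF = 0.57 × 0.012 = 0.0068 W/m².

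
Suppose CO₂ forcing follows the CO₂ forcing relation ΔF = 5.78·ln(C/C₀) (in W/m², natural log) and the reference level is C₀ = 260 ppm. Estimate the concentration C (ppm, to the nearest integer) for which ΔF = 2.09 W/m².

Set 5.78 ln(C/260) = 2.09, so ln(C/260) = 2.09/5.78 = 0.36159.
Then C/260 = e^0.36159 = 1.43561, giving C = 260 × 1.43561 = 373.26 ppm.

C ≈ 373 ppm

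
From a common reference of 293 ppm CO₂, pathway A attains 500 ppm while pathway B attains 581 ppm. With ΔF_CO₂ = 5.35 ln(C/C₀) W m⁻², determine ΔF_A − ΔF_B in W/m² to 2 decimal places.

ΔF_A − ΔF_B = -0.80 W/m²

ΔF_A = 5.35 ln(500/293) = 5.35 × 0.53444 = 2.8593 W/m².
ΔF_B = 5.35 ln(581/293) = 5.35 × 0.68458 = 3.6625 W/m².
Difference: 2.8593 − 3.6625 = -0.8032 W/m².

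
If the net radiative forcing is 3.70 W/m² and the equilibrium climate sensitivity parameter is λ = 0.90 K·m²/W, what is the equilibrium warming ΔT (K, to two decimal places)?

ΔT = λ ΔF = 0.90 × 3.70 = 3.3300 K.

ΔT = 3.33 K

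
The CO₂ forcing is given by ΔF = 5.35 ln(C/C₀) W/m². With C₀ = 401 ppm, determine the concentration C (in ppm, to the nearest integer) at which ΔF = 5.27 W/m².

C ≈ 1074 ppm

Set 5.35 ln(C/401) = 5.27, so ln(C/401) = 5.27/5.35 = 0.98505.
Then C/401 = e^0.98505 = 2.67795, giving C = 401 × 2.67795 = 1073.86 ppm.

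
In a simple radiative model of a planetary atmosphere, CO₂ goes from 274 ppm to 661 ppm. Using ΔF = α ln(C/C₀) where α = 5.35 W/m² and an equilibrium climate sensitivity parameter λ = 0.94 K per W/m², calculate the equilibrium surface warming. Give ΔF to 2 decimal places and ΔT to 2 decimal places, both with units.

ΔF = 4.71 W/m²; ΔT = 4.43 K

CO₂: 5.35 × ln(661/274) = 5.35 × ln(2.41241) = 5.35 × 0.88063 = 4.7114 W/m².
ΔT = λ ΔF = 0.94 × 4.71 = 4.4274 K.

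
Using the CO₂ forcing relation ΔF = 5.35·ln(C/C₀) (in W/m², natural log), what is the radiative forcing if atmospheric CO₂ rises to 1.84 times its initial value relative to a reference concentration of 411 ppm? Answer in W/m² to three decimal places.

Because the forcing depends only on the ratio C/C₀, the initial concentration does not enter.
ΔF = 5.35 × ln(1.84) = 5.35 × 0.60977 = 3.2623 W/m².

ΔF = 3.262 W/m²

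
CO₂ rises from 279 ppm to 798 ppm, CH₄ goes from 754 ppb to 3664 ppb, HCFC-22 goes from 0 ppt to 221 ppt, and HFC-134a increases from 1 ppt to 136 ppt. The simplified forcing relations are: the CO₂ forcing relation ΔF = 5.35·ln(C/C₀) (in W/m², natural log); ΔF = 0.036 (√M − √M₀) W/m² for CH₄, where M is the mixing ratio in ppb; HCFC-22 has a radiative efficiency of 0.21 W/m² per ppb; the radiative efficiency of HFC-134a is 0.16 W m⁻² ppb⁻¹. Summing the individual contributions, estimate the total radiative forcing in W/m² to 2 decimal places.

ΔF = 6.88 W/m²

CO₂: 5.35 × ln(798/279) = 5.35 × ln(2.86022) = 5.35 × 1.05090 = 5.6223 W/m².
CH₄: 0.036 × (√3664 − √754) = 0.036 × (60.5310 − 27.4591) = 0.036 × 33.0719 = 1.1906 W/m².
HCFC-22: Δ = 221 − 0 = 221 ppt = 0.221 ppb; ΔF = 0.21 × 0.221 = 0.0464 W/m².
HFC-134a: Δ = 136 − 1 = 135 ppt = 0.135 ppb; ΔF = 0.16 × 0.135 = 0.0216 W/m².
Total ΔF = 5.6223 + 1.1906 + 0.0464 + 0.0216 = 6.8809 W/m².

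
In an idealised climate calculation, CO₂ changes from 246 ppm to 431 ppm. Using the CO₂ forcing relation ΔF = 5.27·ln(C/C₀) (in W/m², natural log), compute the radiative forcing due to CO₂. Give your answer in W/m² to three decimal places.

ΔF = 2.955 W/m²

CO₂: 5.27 × ln(431/246) = 5.27 × ln(1.75203) = 5.27 × 0.56078 = 2.9553 W/m².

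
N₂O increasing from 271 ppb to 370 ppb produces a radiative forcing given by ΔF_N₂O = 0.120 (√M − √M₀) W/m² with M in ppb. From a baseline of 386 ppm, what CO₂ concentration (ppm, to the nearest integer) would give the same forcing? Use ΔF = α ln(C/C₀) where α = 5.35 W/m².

N₂O forcing: 0.120 × (√370 − √271) = 0.120 × (19.2354 − 16.4621) = 0.120 × 2.7733 = 0.33280 W/m².
Set 5.35 ln(C/386) = 0.33280: ln(C/386) = 0.33280/5.35 = 0.06221, so C = 386 × e^0.06221 = 386 × 1.06419 = 410.78 ppm.

C ≈ 411 ppm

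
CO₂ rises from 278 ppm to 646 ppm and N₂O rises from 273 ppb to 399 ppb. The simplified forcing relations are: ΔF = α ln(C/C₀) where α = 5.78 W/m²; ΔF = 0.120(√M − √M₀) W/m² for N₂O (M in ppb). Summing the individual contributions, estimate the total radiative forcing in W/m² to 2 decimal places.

CO₂: 5.78 × ln(646/278) = 5.78 × ln(2.32374) = 5.78 × 0.84318 = 4.8736 W/m².
N₂O: 0.120 × (√399 − √273) = 0.120 × (19.9750 − 16.5227) = 0.120 × 3.4523 = 0.4143 W/m².
Total ΔF = 4.8736 + 0.4143 = 5.2879 W/m².

ΔF = 5.29 W/m²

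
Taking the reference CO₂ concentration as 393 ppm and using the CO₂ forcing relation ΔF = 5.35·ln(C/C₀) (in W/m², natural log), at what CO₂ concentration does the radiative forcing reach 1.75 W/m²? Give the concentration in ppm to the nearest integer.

C ≈ 545 ppm

Set 5.35 ln(C/393) = 1.75, so ln(C/393) = 1.75/5.35 = 0.32710.
Then C/393 = e^0.32710 = 1.38694, giving C = 393 × 1.38694 = 545.07 ppm.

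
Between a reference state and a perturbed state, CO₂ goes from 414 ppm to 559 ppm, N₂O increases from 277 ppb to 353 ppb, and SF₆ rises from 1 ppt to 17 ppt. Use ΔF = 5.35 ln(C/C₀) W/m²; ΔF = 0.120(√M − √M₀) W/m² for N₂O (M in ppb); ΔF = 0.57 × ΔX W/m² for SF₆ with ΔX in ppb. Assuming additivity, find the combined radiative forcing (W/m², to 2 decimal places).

CO₂: 5.35 × ln(559/414) = 5.35 × ln(1.35024) = 5.35 × 0.30028 = 1.6065 W/m².
N₂O: 0.120 × (√353 − √277) = 0.120 × (18.7883 − 16.6433) = 0.120 × 2.1450 = 0.2574 W/m².
SF₆: Δ = 17 − 1 = 16 ppt = 0.016 ppb; ΔF = 0.57 × 0.016 = 0.0091 W/m².
Total ΔF = 1.6065 + 0.2574 + 0.0091 = 1.8730 W/m².

ΔF = 1.87 W/m²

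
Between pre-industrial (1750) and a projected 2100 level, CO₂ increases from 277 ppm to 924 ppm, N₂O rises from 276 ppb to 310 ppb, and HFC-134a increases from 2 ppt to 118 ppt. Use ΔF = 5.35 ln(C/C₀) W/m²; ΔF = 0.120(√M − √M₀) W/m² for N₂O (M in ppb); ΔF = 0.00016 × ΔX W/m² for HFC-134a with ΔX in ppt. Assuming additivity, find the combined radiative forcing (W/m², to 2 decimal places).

ΔF = 6.58 W/m²

CO₂: 5.35 × ln(924/277) = 5.35 × ln(3.33574) = 5.35 × 1.20469 = 6.4451 W/m².
N₂O: 0.120 × (√310 − √276) = 0.120 × (17.6068 − 16.6132) = 0.120 × 0.9936 = 0.1192 W/m².
HFC-134a: ΔF = 0.00016 × (118 − 2) = 0.00016 × 116 = 0.0186 W/m².
Total ΔF = 6.4451 + 0.1192 + 0.0186 = 6.5829 W/m².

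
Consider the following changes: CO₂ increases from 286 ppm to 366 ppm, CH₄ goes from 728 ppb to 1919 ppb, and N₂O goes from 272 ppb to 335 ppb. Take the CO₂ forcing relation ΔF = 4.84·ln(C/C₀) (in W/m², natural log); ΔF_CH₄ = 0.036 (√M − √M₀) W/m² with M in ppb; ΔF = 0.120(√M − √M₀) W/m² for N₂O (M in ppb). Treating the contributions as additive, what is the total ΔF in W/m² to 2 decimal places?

CO₂: 4.84 × ln(366/286) = 4.84 × ln(1.27972) = 4.84 × 0.24664 = 1.1937 W/m².
CH₄: 0.036 × (√1919 − √728) = 0.036 × (43.8064 − 26.9815) = 0.036 × 16.8249 = 0.6057 W/m².
N₂O: 0.120 × (√335 − √272) = 0.120 × (18.3030 − 16.4924) = 0.120 × 1.8106 = 0.2173 W/m².
Total ΔF = 1.1937 + 0.6057 + 0.2173 = 2.0167 W/m².

ΔF = 2.02 W/m²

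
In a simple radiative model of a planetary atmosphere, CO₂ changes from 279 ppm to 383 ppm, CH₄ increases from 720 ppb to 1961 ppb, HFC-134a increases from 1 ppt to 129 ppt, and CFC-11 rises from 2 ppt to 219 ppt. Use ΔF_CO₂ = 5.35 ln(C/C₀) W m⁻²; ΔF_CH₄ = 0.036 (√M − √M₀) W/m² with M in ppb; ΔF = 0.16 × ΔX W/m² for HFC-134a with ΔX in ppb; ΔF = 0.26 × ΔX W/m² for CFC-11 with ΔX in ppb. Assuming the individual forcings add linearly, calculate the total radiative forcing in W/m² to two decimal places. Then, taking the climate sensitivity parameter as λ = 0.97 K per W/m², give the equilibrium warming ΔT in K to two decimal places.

ΔF = 2.40 W/m²; ΔT = 2.33 K

CO₂: 5.35 × ln(383/279) = 5.35 × ln(1.37276) = 5.35 × 0.31682 = 1.6950 W/m².
CH₄: 0.036 × (√1961 − √720) = 0.036 × (44.2832 − 26.8328) = 0.036 × 17.4504 = 0.6282 W/m².
HFC-134a: Δ = 129 − 1 = 128 ppt = 0.128 ppb; ΔF = 0.16 × 0.128 = 0.0205 W/m².
CFC-11: Δ = 219 − 2 = 217 ppt = 0.217 ppb; ΔF = 0.26 × 0.217 = 0.0564 W/m².
Total ΔF = 1.6950 + 0.6282 + 0.0205 + 0.0564 = 2.4001 W/m².
ΔT = λ ΔF = 0.97 × 2.40 = 2.3280 K.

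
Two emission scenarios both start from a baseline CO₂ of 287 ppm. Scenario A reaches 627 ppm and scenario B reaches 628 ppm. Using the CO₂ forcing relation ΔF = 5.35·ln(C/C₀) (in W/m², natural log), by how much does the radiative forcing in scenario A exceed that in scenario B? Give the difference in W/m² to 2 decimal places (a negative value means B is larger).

ΔF_A − ΔF_B = -0.01 W/m²

ΔF_A = 5.35 ln(627/287) = 5.35 × 0.78146 = 4.1808 W/m².
ΔF_B = 5.35 ln(628/287) = 5.35 × 0.78306 = 4.1894 W/m².
Difference: 4.1808 − 4.1894 = -0.0086 W/m².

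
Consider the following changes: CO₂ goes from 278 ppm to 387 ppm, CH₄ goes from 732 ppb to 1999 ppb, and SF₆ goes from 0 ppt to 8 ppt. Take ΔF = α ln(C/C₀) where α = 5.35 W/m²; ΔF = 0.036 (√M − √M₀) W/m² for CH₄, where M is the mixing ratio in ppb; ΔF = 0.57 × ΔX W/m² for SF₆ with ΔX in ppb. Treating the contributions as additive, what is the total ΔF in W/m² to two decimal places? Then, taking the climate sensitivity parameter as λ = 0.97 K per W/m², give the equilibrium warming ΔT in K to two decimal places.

CO₂: 5.35 × ln(387/278) = 5.35 × ln(1.39209) = 5.35 × 0.33081 = 1.7698 W/m².
CH₄: 0.036 × (√1999 − √732) = 0.036 × (44.7102 − 27.0555) = 0.036 × 17.6547 = 0.6356 W/m².
SF₆: Δ = 8 − 0 = 8 ppt = 0.008 ppb; ΔF = 0.57 × 0.008 = 0.0046 W/m².
Total ΔF = 1.7698 + 0.6356 + 0.0046 = 2.4100 W/m².
ΔT = λ ΔF = 0.97 × 2.41 = 2.3377 K.

ΔF = 2.41 W/m²; ΔT = 2.34 K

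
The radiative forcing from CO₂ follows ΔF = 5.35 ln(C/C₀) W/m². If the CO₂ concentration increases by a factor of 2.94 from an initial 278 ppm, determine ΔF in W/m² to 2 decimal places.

ΔF = 5.77 W/m²

ΔF = 5.35 × ln(2.94) = 5.35 × 1.07841 = 5.7695 W/m².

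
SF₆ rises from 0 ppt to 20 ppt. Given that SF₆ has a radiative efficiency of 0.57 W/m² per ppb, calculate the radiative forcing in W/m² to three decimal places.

ΔF = 0.011 W/m²

SF₆: Δ = 20 − 0 = 20 ppt = 0.020 ppb; ΔF = 0.57 × 0.020 = 0.0114 W/m².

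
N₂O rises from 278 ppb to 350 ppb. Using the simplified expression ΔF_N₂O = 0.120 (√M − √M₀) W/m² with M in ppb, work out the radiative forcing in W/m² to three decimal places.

ΔF = 0.244 W/m²

N₂O: 0.120 × (√350 − √278) = 0.120 × (18.7083 − 16.6733) = 0.120 × 2.0350 = 0.2442 W/m².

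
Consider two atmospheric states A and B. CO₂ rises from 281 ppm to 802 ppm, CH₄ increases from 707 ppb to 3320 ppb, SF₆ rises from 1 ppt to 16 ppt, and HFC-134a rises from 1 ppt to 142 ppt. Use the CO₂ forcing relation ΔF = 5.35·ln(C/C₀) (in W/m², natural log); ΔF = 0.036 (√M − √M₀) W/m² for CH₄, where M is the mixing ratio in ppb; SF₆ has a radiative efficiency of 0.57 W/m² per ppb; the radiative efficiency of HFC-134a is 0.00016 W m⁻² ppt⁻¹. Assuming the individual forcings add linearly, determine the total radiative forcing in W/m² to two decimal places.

ΔF = 6.76 W/m²

CO₂: 5.35 × ln(802/281) = 5.35 × ln(2.85409) = 5.35 × 1.04875 = 5.6108 W/m².
CH₄: 0.036 × (√3320 − √707) = 0.036 × (57.6194 − 26.5895) = 0.036 × 31.0299 = 1.1171 W/m².
SF₆: Δ = 16 − 1 = 15 ppt = 0.015 ppb; ΔF = 0.57 × 0.015 = 0.0086 W/m².
HFC-134a: ΔF = 0.00016 × (142 − 1) = 0.00016 × 141 = 0.0226 W/m².
Total ΔF = 5.6108 + 1.1171 + 0.0086 + 0.0226 = 6.7591 W/m².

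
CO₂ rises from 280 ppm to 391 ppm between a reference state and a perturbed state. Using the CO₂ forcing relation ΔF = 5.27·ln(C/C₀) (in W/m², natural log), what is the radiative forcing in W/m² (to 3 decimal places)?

ΔF = 1.760 W/m²

CO₂ absorption bands are partially saturated, so forcing scales with the logarithm of the concentration ratio.
CO₂: 5.27 × ln(391/280) = 5.27 × ln(1.39643) = 5.27 × 0.33392 = 1.7598 W/m².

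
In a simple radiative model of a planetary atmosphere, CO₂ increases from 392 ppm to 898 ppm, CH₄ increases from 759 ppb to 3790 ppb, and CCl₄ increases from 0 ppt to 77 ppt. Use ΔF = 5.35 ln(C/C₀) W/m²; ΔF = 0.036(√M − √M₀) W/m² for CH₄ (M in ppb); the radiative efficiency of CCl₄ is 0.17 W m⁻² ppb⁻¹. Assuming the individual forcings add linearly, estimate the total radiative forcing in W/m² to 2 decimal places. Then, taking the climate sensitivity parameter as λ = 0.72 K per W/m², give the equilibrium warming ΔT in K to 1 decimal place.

ΔF = 5.67 W/m²; ΔT = 4.1 K

CO₂: 5.35 × ln(898/392) = 5.35 × ln(2.29082) = 5.35 × 0.82891 = 4.4347 W/m².
CH₄: 0.036 × (√3790 − √759) = 0.036 × (61.5630 − 27.5500) = 0.036 × 34.0130 = 1.2245 W/m².
CCl₄: Δ = 77 − 0 = 77 ppt = 0.077 ppb; ΔF = 0.17 × 0.077 = 0.0131 W/m².
Total ΔF = 4.4347 + 1.2245 + 0.0131 = 5.6723 W/m².
ΔT = λ ΔF = 0.72 × 5.67 = 4.0824 K.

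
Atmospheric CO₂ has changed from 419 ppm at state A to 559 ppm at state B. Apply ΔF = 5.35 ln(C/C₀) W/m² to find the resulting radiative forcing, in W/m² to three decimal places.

CO₂ absorption bands are partially saturated, so forcing scales with the logarithm of the concentration ratio.
CO₂: 5.35 × ln(559/419) = 5.35 × ln(1.33413) = 5.35 × 0.28828 = 1.5423 W/m².

ΔF = 1.542 W/m²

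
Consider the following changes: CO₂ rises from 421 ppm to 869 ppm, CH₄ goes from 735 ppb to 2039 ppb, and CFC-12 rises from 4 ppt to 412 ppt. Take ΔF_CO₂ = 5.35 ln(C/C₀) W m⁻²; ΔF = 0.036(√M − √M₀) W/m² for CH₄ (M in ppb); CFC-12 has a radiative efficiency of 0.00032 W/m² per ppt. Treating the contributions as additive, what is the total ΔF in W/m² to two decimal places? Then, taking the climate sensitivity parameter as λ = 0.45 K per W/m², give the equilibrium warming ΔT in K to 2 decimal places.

ΔF = 4.66 W/m²; ΔT = 2.10 K

CO₂: 5.35 × ln(869/421) = 5.35 × ln(2.06413) = 5.35 × 0.72471 = 3.8772 W/m².
CH₄: 0.036 × (√2039 − √735) = 0.036 × (45.1553 − 27.1109) = 0.036 × 18.0444 = 0.6496 W/m².
CFC-12: ΔF = 0.00032 × (412 − 4) = 0.00032 × 408 = 0.1306 W/m².
Total ΔF = 3.8772 + 0.6496 + 0.1306 = 4.6574 W/m².
ΔT = λ ΔF = 0.45 × 4.66 = 2.0970 K.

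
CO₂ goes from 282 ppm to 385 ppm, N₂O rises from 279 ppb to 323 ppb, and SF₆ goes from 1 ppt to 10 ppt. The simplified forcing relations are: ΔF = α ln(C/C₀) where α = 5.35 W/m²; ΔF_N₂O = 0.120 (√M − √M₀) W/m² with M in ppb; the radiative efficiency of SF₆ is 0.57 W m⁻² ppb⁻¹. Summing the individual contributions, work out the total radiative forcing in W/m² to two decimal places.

CO₂: 5.35 × ln(385/282) = 5.35 × ln(1.36525) = 5.35 × 0.31134 = 1.6657 W/m².
N₂O: 0.120 × (√323 − √279) = 0.120 × (17.9722 − 16.7033) = 0.120 × 1.2689 = 0.1523 W/m².
SF₆: Δ = 10 − 1 = 9 ppt = 0.009 ppb; ΔF = 0.57 × 0.009 = 0.0051 W/m².
Total ΔF = 1.6657 + 0.1523 + 0.0051 = 1.8231 W/m².

ΔF = 1.82 W/m²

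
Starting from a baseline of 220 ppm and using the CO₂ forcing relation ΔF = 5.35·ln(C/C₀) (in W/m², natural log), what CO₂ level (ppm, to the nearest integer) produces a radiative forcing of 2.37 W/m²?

Set 5.35 ln(C/220) = 2.37, so ln(C/220) = 2.37/5.35 = 0.44299.
Then C/220 = e^0.44299 = 1.55736, giving C = 220 × 1.55736 = 342.62 ppm.

C ≈ 343 ppm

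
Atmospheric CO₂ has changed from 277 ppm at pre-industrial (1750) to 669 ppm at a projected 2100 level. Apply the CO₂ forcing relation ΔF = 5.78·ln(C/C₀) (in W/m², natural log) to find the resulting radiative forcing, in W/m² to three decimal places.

CO₂ absorption bands are partially saturated, so forcing scales with the logarithm of the concentration ratio.
CO₂: 5.78 × ln(669/277) = 5.78 × ln(2.41516) = 5.78 × 0.88177 = 5.0966 W/m².

ΔF = 5.097 W/m²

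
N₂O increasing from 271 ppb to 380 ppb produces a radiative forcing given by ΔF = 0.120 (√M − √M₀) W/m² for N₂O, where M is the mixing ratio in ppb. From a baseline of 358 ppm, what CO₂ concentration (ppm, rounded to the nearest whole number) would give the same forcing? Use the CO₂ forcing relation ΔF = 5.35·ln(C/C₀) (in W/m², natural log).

C ≈ 383 ppm

N₂O forcing: 0.120 × (√380 − √271) = 0.120 × (19.4936 − 16.4621) = 0.120 × 3.0315 = 0.36378 W/m².
Set 5.35 ln(C/358) = 0.36378: ln(C/358) = 0.36378/5.35 = 0.06800, so C = 358 × e^0.06800 = 358 × 1.07037 = 383.19 ppm.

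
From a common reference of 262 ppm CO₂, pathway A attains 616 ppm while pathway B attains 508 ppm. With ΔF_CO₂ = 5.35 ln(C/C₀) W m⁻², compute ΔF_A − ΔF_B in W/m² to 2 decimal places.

ΔF_A − ΔF_B = 1.03 W/m²

ΔF_A = 5.35 ln(616/262) = 5.35 × 0.85490 = 4.5737 W/m².
ΔF_B = 5.35 ln(508/262) = 5.35 × 0.66214 = 3.5424 W/m².
Difference: 4.5737 − 3.5424 = 1.0313 W/m².
(Equivalently, ΔF_A − ΔF_B = 5.35 ln(616/508) = 5.35 × 0.19277 = 1.0313 W/m².)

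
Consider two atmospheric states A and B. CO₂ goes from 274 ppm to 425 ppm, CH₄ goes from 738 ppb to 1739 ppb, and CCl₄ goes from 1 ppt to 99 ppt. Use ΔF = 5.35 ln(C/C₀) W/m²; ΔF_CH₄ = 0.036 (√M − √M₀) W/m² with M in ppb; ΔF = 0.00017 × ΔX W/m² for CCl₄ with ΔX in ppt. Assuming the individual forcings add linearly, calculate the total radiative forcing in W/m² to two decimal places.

ΔF = 2.89 W/m²

CO₂: 5.35 × ln(425/274) = 5.35 × ln(1.55109) = 5.35 × 0.43896 = 2.3484 W/m².
CH₄: 0.036 × (√1739 − √738) = 0.036 × (41.7013 − 27.1662) = 0.036 × 14.5351 = 0.5233 W/m².
CCl₄: ΔF = 0.00017 × (99 − 1) = 0.00017 × 98 = 0.0167 W/m².
Total ΔF = 2.3484 + 0.5233 + 0.0167 = 2.8884 W/m².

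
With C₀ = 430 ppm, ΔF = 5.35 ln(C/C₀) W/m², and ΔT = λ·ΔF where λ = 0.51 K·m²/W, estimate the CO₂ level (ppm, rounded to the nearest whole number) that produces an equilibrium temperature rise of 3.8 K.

C ≈ 1731 ppm

Required forcing: ΔF = ΔT/λ = 3.8/0.51 = 7.4510 W/m².
Then ln(C/430) = ΔF/5.35 = 7.4510/5.35 = 1.39271.
So C = 430 × e^1.39271 = 430 × 4.02575 = 1731.07 ppm.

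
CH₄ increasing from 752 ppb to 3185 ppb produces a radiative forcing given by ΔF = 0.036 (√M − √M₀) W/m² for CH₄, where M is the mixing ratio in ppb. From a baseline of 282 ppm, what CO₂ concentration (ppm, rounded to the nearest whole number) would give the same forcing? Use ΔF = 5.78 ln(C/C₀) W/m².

CH₄ forcing: 0.036 × (√3185 − √752) = 0.036 × (56.4358 − 27.4226) = 0.036 × 29.0132 = 1.04448 W/m².
Set 5.78 ln(C/282) = 1.04448: ln(C/282) = 1.04448/5.78 = 0.18071, so C = 282 × e^0.18071 = 282 × 1.19807 = 337.86 ppm.

C ≈ 338 ppm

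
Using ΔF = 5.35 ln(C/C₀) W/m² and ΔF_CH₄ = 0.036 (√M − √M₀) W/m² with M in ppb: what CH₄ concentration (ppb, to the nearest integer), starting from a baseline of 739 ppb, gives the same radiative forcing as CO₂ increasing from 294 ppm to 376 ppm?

M ≈ 4063 ppb

CO₂ forcing: 5.35 × ln(376/294) = 5.35 × 0.246009 = 1.31615 W/m².
Set 0.036(√M − √739) = 1.31615: √M = 1.31615/0.036 + √739 = 36.5597 + 27.1846 = 63.7443.
M = (63.7443)² = 4063.34 ppb.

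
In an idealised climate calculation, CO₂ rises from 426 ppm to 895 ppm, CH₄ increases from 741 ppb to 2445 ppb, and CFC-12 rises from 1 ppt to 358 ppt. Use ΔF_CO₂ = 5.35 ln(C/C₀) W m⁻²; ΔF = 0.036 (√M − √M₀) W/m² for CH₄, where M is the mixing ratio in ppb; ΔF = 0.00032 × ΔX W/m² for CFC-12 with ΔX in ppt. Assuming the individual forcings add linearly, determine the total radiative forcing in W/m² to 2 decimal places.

ΔF = 4.89 W/m²

CO₂: 5.35 × ln(895/426) = 5.35 × ln(2.10094) = 5.35 × 0.74238 = 3.9717 W/m².
CH₄: 0.036 × (√2445 − √741) = 0.036 × (49.4469 − 27.2213) = 0.036 × 22.2256 = 0.8001 W/m².
CFC-12: ΔF = 0.00032 × (358 − 1) = 0.00032 × 357 = 0.1142 W/m².
Total ΔF = 3.9717 + 0.8001 + 0.1142 = 4.8860 W/m².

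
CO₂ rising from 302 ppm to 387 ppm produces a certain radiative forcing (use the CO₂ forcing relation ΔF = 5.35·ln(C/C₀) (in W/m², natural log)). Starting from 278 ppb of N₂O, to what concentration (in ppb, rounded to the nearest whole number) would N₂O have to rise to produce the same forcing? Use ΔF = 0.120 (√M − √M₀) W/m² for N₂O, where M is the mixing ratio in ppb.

M ≈ 769 ppb

CO₂ forcing: 5.35 × ln(387/302) = 5.35 × 0.247998 = 1.32679 W/m².
Set 0.120(√M − √278) = 1.32679: √M = 1.32679/0.120 + √278 = 11.0566 + 16.6733 = 27.7299.
M = (27.7299)² = 768.95 ppb.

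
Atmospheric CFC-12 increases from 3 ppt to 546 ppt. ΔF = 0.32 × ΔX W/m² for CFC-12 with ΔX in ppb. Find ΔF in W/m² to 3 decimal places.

CFC-12: Δ = 546 − 3 = 543 ppt = 0.543 ppb; ΔF = 0.32 × 0.543 = 0.1738 W/m².

ΔF = 0.174 W/m²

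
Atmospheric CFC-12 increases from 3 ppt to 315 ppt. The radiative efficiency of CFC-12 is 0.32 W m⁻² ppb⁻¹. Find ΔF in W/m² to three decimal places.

ΔF = 0.100 W/m²

CFC-12: Δ = 315 − 3 = 312 ppt = 0.312 ppb; ΔF = 0.32 × 0.312 = 0.0998 W/m².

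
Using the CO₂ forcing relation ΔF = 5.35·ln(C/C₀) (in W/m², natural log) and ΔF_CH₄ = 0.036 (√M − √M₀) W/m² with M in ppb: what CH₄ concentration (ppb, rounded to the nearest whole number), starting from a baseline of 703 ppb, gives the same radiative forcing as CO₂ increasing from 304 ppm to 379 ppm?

CO₂ forcing: 5.35 × ln(379/304) = 5.35 × 0.220509 = 1.17972 W/m².
Set 0.036(√M − √703) = 1.17972: √M = 1.17972/0.036 + √703 = 32.7700 + 26.5141 = 59.2841.
M = (59.2841)² = 3514.60 ppb.

M ≈ 3515 ppb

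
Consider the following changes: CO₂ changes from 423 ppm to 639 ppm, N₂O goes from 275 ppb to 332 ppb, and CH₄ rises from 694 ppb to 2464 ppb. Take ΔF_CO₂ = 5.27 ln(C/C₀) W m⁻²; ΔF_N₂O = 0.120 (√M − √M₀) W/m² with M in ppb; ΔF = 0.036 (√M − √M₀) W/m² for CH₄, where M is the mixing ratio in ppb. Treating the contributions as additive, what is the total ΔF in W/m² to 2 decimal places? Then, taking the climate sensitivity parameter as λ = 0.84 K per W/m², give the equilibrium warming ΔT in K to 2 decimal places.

CO₂: 5.27 × ln(639/423) = 5.27 × ln(1.51064) = 5.27 × 0.41253 = 2.1740 W/m².
N₂O: 0.120 × (√332 − √275) = 0.120 × (18.2209 − 16.5831) = 0.120 × 1.6378 = 0.1965 W/m².
CH₄: 0.036 × (√2464 − √694) = 0.036 × (49.6387 − 26.3439) = 0.036 × 23.2948 = 0.8386 W/m².
Total ΔF = 2.1740 + 0.1965 + 0.8386 = 3.2091 W/m².
ΔT = λ ΔF = 0.84 × 3.21 = 2.6964 K.

ΔF = 3.21 W/m²; ΔT = 2.70 K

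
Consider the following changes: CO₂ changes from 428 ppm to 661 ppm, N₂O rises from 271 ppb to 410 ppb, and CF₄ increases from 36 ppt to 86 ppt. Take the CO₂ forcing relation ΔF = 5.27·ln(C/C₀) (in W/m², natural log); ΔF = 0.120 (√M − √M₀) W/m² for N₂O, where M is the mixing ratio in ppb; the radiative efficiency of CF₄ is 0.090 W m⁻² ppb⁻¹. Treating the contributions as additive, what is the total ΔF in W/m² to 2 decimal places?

CO₂: 5.27 × ln(661/428) = 5.27 × ln(1.54439) = 5.27 × 0.43463 = 2.2905 W/m².
N₂O: 0.120 × (√410 − √271) = 0.120 × (20.2485 − 16.4621) = 0.120 × 3.7864 = 0.4544 W/m².
CF₄: Δ = 86 − 36 = 50 ppt = 0.050 ppb; ΔF = 0.090 × 0.050 = 0.0045 W/m².
Total ΔF = 2.2905 + 0.4544 + 0.0045 = 2.7494 W/m².

ΔF = 2.75 W/m²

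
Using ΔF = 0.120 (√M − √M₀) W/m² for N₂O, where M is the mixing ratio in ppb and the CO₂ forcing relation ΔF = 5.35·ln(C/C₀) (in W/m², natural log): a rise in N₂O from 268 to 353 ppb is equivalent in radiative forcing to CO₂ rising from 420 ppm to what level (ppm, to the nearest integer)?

N₂O forcing: 0.120 × (√353 − √268) = 0.120 × (18.7883 − 16.3707) = 0.120 × 2.4176 = 0.29011 W/m².
Set 5.35 ln(C/420) = 0.29011: ln(C/420) = 0.29011/5.35 = 0.05423, so C = 420 × e^0.05423 = 420 × 1.05573 = 443.41 ppm.

C ≈ 443 ppm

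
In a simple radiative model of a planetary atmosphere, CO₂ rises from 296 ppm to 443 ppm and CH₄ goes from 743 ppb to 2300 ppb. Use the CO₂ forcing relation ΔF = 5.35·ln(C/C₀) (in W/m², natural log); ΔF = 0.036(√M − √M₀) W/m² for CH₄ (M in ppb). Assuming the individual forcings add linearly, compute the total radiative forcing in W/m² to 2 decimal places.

CO₂: 5.35 × ln(443/296) = 5.35 × ln(1.49662) = 5.35 × 0.40321 = 2.1572 W/m².
CH₄: 0.036 × (√2300 − √743) = 0.036 × (47.9583 − 27.2580) = 0.036 × 20.7003 = 0.7452 W/m².
Total ΔF = 2.1572 + 0.7452 = 2.9024 W/m².

ΔF = 2.90 W/m²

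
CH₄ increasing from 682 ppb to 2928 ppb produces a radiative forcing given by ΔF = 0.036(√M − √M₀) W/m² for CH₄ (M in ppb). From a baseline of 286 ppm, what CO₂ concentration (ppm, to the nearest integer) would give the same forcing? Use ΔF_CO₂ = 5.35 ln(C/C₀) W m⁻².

C ≈ 345 ppm

CH₄ forcing: 0.036 × (√2928 − √682) = 0.036 × (54.1110 − 26.1151) = 0.036 × 27.9959 = 1.00785 W/m².
Set 5.35 ln(C/286) = 1.00785: ln(C/286) = 1.00785/5.35 = 0.18838, so C = 286 × e^0.18838 = 286 × 1.20729 = 345.28 ppm.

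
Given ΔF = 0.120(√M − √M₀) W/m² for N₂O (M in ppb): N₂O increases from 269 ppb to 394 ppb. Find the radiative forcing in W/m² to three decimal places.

N₂O: 0.120 × (√394 − √269) = 0.120 × (19.8494 − 16.4012) = 0.120 × 3.4482 = 0.4138 W/m².

ΔF = 0.414 W/m²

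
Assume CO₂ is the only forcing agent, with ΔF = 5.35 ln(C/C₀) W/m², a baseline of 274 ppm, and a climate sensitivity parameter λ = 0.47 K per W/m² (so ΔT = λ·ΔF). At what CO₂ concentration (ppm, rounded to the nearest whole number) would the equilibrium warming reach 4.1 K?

Required forcing: ΔF = ΔT/λ = 4.1/0.47 = 8.7234 W/m².
Then ln(C/274) = ΔF/5.35 = 8.7234/5.35 = 1.63054.
So C = 274 × e^1.63054 = 274 × 5.10663 = 1399.22 ppm.

C ≈ 1399 ppm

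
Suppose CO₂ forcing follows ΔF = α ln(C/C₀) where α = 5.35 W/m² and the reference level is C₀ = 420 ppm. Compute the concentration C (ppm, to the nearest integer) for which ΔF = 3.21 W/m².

C ≈ 765 ppm

Set 5.35 ln(C/420) = 3.21, so ln(C/420) = 3.21/5.35 = 0.60000.
Then C/420 = e^0.60000 = 1.82212, giving C = 420 × 1.82212 = 765.29 ppm.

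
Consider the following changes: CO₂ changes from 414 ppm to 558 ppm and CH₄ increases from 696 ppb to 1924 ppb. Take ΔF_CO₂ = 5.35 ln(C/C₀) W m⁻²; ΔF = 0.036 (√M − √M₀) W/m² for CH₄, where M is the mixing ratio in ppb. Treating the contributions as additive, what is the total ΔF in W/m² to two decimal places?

CO₂: 5.35 × ln(558/414) = 5.35 × ln(1.34783) = 5.35 × 0.29850 = 1.5970 W/m².
CH₄: 0.036 × (√1924 − √696) = 0.036 × (43.8634 − 26.3818) = 0.036 × 17.4816 = 0.6293 W/m².
Total ΔF = 1.5970 + 0.6293 = 2.2263 W/m².

ΔF = 2.23 W/m²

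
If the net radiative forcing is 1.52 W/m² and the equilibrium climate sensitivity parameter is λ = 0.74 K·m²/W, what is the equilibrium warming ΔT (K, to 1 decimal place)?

ΔT = λ ΔF = 0.74 × 1.52 = 1.1248 K.

ΔT = 1.1 K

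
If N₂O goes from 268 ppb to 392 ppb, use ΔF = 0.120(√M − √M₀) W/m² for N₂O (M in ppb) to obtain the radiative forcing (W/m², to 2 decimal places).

ΔF = 0.41 W/m²

N₂O: 0.120 × (√392 − √268) = 0.120 × (19.7990 − 16.3707) = 0.120 × 3.4283 = 0.4114 W/m².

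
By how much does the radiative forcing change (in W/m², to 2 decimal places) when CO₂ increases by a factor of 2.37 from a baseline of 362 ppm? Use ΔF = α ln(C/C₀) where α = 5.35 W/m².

ΔF = 5.35 × ln(2.37) = 5.35 × 0.86289 = 4.6165 W/m².

ΔF = 4.62 W/m²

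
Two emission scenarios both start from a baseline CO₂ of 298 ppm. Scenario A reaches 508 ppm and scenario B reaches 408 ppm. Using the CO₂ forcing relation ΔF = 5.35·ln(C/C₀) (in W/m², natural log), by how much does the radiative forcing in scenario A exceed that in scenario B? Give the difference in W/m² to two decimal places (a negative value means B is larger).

ΔF_A − ΔF_B = 1.17 W/m²

ΔF_A = 5.35 ln(508/298) = 5.35 × 0.53339 = 2.8536 W/m².
ΔF_B = 5.35 ln(408/298) = 5.35 × 0.31417 = 1.6808 W/m².
Difference: 2.8536 − 1.6808 = 1.1728 W/m².
(Equivalently, ΔF_A − ΔF_B = 5.35 ln(508/408) = 5.35 × 0.21921 = 1.1728 W/m².)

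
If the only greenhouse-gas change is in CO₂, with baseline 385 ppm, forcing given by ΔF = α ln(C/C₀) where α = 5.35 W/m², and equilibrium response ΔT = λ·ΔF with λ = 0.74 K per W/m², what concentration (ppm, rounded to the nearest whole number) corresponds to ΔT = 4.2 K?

C ≈ 1112 ppm

Required forcing: ΔF = ΔT/λ = 4.2/0.74 = 5.6757 W/m².
Then ln(C/385) = ΔF/5.35 = 5.6757/5.35 = 1.06088.
So C = 385 × e^1.06088 = 385 × 2.88891 = 1112.23 ppm.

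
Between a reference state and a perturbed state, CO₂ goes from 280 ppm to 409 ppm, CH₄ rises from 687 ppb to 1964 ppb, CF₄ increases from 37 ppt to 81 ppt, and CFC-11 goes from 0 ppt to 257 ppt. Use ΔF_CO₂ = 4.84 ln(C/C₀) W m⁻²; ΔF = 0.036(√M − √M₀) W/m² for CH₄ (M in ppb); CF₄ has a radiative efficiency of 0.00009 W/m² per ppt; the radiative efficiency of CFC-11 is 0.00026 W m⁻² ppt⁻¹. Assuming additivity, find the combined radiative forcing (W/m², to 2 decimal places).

ΔF = 2.56 W/m²

CO₂: 4.84 × ln(409/280) = 4.84 × ln(1.46071) = 4.84 × 0.37892 = 1.8340 W/m².
CH₄: 0.036 × (√1964 − √687) = 0.036 × (44.3170 − 26.2107) = 0.036 × 18.1063 = 0.6518 W/m².
CF₄: ΔF = 0.00009 × (81 − 37) = 0.00009 × 44 = 0.0040 W/m².
CFC-11: ΔF = 0.00026 × (257 − 0) = 0.00026 × 257 = 0.0668 W/m².
Total ΔF = 1.8340 + 0.6518 + 0.0040 + 0.0668 = 2.5566 W/m².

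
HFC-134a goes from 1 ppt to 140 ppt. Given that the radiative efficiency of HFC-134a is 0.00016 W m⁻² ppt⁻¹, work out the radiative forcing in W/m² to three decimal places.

HFC-134a: ΔF = 0.00016 × (140 − 1) = 0.00016 × 139 = 0.0222 W/m².

ΔF = 0.022 W/m²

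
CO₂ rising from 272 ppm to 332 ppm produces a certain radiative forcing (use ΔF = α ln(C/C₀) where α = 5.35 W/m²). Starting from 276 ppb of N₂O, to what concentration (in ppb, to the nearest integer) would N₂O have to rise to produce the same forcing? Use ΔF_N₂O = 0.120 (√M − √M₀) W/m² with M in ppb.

CO₂ forcing: 5.35 × ln(332/272) = 5.35 × 0.199333 = 1.06643 W/m².
Set 0.120(√M − √276) = 1.06643: √M = 1.06643/0.120 + √276 = 8.8869 + 16.6132 = 25.5001.
M = (25.5001)² = 650.26 ppb.

M ≈ 650 ppb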